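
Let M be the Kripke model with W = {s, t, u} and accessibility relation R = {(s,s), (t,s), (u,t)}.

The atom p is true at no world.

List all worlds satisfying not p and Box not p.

s: not p is T, Box not p is T. ✓
t: not p is T, Box not p is T. ✓
u: not p is T, Box not p is T. ✓

{s, t, u}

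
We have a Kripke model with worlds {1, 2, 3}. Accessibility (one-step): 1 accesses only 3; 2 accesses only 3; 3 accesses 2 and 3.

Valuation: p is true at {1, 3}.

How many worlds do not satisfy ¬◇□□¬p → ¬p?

1: ¬◇□□¬p is T, ¬p is F. ✗
2: ¬◇□□¬p is T, ¬p is T. ✓
3: ¬◇□□¬p is T, ¬p is F. ✗
Satisfying worlds: {2}.
So ¬◇□□¬p → ¬p fails at the other 2 worlds.

2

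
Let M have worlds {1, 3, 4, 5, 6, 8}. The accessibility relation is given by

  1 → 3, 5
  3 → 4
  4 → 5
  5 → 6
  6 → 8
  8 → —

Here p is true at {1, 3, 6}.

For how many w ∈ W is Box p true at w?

2

1: successors {3, 5}; p there: 3:T, 5:F. ✗
3: successors {4}; p there: 4:F. ✗
4: successors {5}; p there: 5:F. ✗
5: successors {6}; p there: 6:T. ✓
6: successors {8}; p there: 8:F. ✗
8: no successors, so Box p holds vacuously. ✓
Satisfying worlds: {5, 8}.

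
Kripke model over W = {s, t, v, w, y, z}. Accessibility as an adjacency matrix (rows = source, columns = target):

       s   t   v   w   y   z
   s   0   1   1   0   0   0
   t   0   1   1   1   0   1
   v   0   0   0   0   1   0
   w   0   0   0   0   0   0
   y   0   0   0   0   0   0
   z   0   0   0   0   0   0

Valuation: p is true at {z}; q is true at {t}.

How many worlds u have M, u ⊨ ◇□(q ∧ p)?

s: successors {t, v}; □(q ∧ p) there: t:F, v:F. ✗
t: successors {t, v, w, z}; □(q ∧ p) there: t:F, v:F, w:T, z:T. ✓
v: successors {y}; □(q ∧ p) there: y:T. ✓
w: no successors, so ◇□(q ∧ p) fails. ✗
y: no successors, so ◇□(q ∧ p) fails. ✗
z: no successors, so ◇□(q ∧ p) fails. ✗
Satisfying worlds: {t, v}.

2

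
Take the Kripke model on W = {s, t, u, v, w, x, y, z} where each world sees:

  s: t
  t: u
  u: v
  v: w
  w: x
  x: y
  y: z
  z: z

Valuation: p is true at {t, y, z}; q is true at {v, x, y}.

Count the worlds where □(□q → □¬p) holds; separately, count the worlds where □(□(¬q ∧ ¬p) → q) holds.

For □(□q → □¬p):
s: successors {t}; □q → □¬p there: t:T. ✓
t: successors {u}; □q → □¬p there: u:T. ✓
u: successors {v}; □q → □¬p there: v:T. ✓
v: successors {w}; □q → □¬p there: w:T. ✓
w: successors {x}; □q → □¬p there: x:F. ✗
x: successors {y}; □q → □¬p there: y:T. ✓
y: successors {z}; □q → □¬p there: z:T. ✓
z: successors {z}; □q → □¬p there: z:T. ✓
— 7 worlds.
For □(□(¬q ∧ ¬p) → q):
s: successors {t}; □(¬q ∧ ¬p) → q there: t:F. ✗
t: successors {u}; □(¬q ∧ ¬p) → q there: u:T. ✓
u: successors {v}; □(¬q ∧ ¬p) → q there: v:T. ✓
v: successors {w}; □(¬q ∧ ¬p) → q there: w:T. ✓
w: successors {x}; □(¬q ∧ ¬p) → q there: x:T. ✓
x: successors {y}; □(¬q ∧ ¬p) → q there: y:T. ✓
y: successors {z}; □(¬q ∧ ¬p) → q there: z:T. ✓
z: successors {z}; □(¬q ∧ ¬p) → q there: z:T. ✓
— 7 worlds.

7 and 7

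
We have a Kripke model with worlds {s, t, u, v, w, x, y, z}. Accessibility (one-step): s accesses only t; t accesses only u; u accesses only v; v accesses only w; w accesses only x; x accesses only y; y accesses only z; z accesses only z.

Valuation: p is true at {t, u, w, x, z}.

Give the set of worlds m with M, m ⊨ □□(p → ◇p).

{t, u, w, x, y, z}

s: successors {t}; □(p → ◇p) there: t:F. ✗
t: successors {u}; □(p → ◇p) there: u:T. ✓
u: successors {v}; □(p → ◇p) there: v:T. ✓
v: successors {w}; □(p → ◇p) there: w:F. ✗
w: successors {x}; □(p → ◇p) there: x:T. ✓
x: successors {y}; □(p → ◇p) there: y:T. ✓
y: successors {z}; □(p → ◇p) there: z:T. ✓
z: successors {z}; □(p → ◇p) there: z:T. ✓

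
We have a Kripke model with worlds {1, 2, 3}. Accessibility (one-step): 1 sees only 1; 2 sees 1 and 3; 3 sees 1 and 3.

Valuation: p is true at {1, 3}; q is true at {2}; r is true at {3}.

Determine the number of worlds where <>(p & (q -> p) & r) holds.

2

1: successors {1}; p & (q -> p) & r there: 1:F. ✗
2: successors {1, 3}; p & (q -> p) & r there: 1:F, 3:T. ✓
3: successors {1, 3}; p & (q -> p) & r there: 1:F, 3:T. ✓
Satisfying worlds: {2, 3}.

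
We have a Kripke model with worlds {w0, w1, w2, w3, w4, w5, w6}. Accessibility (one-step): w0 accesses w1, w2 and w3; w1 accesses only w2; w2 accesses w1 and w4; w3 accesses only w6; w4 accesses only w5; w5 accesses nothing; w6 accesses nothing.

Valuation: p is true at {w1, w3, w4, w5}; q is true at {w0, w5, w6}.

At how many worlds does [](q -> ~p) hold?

6

w0: successors {w1, w2, w3}; q -> ~p there: w1:T, w2:T, w3:T. ✓
w1: successors {w2}; q -> ~p there: w2:T. ✓
w2: successors {w1, w4}; q -> ~p there: w1:T, w4:T. ✓
w3: successors {w6}; q -> ~p there: w6:T. ✓
w4: successors {w5}; q -> ~p there: w5:F. ✗
w5: no successors, so [](q -> ~p) holds vacuously. ✓
w6: no successors, so [](q -> ~p) holds vacuously. ✓
Satisfying worlds: {w0, w1, w2, w3, w5, w6}.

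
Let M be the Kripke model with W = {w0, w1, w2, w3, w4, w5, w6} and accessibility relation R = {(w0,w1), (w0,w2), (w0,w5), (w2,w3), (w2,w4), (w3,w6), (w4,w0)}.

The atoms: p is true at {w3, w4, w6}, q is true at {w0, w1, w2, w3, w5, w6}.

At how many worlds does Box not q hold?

w0: successors {w1, w2, w5}; not q there: w1:F, w2:F, w5:F. ✗
w1: no successors, so Box not q holds vacuously. ✓
w2: successors {w3, w4}; not q there: w3:F, w4:T. ✗
w3: successors {w6}; not q there: w6:F. ✗
w4: successors {w0}; not q there: w0:F. ✗
w5: no successors, so Box not q holds vacuously. ✓
w6: no successors, so Box not q holds vacuously. ✓
Satisfying worlds: {w1, w5, w6}.

3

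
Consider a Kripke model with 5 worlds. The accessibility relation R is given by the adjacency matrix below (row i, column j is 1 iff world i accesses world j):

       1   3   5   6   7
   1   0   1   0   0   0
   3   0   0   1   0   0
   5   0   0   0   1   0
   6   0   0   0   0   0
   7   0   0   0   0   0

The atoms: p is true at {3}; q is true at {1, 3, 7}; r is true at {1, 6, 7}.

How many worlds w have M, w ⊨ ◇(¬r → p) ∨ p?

1: ◇(¬r → p) is T, p is F. ✓
3: ◇(¬r → p) is F, p is T. ✓
5: ◇(¬r → p) is T, p is F. ✓
6: ◇(¬r → p) is F, p is F. ✗
7: ◇(¬r → p) is F, p is F. ✗
Satisfying worlds: {1, 3, 5}.

3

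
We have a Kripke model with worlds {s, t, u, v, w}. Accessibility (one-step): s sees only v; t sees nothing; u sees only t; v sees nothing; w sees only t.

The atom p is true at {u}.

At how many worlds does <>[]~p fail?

s: successors {v}; []~p there: v:T. ✓
t: no successors, so <>[]~p fails. ✗
u: successors {t}; []~p there: t:T. ✓
v: no successors, so <>[]~p fails. ✗
w: successors {t}; []~p there: t:T. ✓
Satisfying worlds: {s, u, w}.
So <>[]~p fails at the other 2 worlds.

2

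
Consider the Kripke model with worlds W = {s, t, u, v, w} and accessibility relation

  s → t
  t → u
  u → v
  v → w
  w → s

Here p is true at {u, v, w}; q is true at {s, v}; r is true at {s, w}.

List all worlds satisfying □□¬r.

s: successors {t}; □¬r there: t:T. ✓
t: successors {u}; □¬r there: u:T. ✓
u: successors {v}; □¬r there: v:F. ✗
v: successors {w}; □¬r there: w:F. ✗
w: successors {s}; □¬r there: s:T. ✓

{s, t, w}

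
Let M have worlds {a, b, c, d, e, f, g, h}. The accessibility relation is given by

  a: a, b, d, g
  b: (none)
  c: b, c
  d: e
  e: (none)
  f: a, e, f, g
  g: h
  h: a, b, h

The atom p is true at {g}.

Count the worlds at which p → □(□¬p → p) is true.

7

a: p is F, □(□¬p → p) is F. ✓
b: p is F, □(□¬p → p) is T. ✓
c: p is F, □(□¬p → p) is F. ✓
d: p is F, □(□¬p → p) is F. ✓
e: p is F, □(□¬p → p) is T. ✓
f: p is F, □(□¬p → p) is F. ✓
g: p is T, □(□¬p → p) is F. ✗
h: p is F, □(□¬p → p) is F. ✓
Satisfying worlds: {a, b, c, d, e, f, h}.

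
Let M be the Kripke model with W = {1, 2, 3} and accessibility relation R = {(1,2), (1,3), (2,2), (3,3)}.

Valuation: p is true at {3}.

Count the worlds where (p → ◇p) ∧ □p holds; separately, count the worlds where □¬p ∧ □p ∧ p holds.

1 and 0

For (p → ◇p) ∧ □p:
1: p → ◇p is T, □p is F. ✗
2: p → ◇p is T, □p is F. ✗
3: p → ◇p is T, □p is T. ✓
— 1 world.
For □¬p ∧ □p ∧ p:
1: □¬p ∧ □p is F, p is F. ✗
2: □¬p ∧ □p is F, p is F. ✗
3: □¬p ∧ □p is F, p is T. ✗
— 0 worlds.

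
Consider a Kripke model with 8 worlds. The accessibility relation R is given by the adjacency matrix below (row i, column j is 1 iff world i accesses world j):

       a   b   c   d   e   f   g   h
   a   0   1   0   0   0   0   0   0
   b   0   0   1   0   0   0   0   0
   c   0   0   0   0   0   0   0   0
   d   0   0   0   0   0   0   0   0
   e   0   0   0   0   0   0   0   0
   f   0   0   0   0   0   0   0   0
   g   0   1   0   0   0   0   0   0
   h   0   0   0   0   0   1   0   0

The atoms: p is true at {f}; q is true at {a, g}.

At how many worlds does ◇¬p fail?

a: successors {b}; ¬p there: b:T. ✓
b: successors {c}; ¬p there: c:T. ✓
c: no successors, so ◇¬p fails. ✗
d: no successors, so ◇¬p fails. ✗
e: no successors, so ◇¬p fails. ✗
f: no successors, so ◇¬p fails. ✗
g: successors {b}; ¬p there: b:T. ✓
h: successors {f}; ¬p there: f:F. ✗
Satisfying worlds: {a, b, g}.
So ◇¬p fails at the other 5 worlds.

5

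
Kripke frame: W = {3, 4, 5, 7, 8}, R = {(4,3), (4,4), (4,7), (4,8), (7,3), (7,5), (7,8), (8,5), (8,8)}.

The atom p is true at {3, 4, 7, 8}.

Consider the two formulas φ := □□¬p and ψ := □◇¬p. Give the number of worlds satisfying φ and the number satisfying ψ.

For □□¬p:
3: no successors, so □□¬p holds vacuously. ✓
4: successors {3, 4, 7, 8}; □¬p there: 3:T, 4:F, 7:F, 8:F. ✗
5: no successors, so □□¬p holds vacuously. ✓
7: successors {3, 5, 8}; □¬p there: 3:T, 5:T, 8:F. ✗
8: successors {5, 8}; □¬p there: 5:T, 8:F. ✗
— 2 worlds.
For □◇¬p:
3: no successors, so □◇¬p holds vacuously. ✓
4: successors {3, 4, 7, 8}; ◇¬p there: 3:F, 4:F, 7:T, 8:T. ✗
5: no successors, so □◇¬p holds vacuously. ✓
7: successors {3, 5, 8}; ◇¬p there: 3:F, 5:F, 8:T. ✗
8: successors {5, 8}; ◇¬p there: 5:F, 8:T. ✗
— 2 worlds.

2 and 2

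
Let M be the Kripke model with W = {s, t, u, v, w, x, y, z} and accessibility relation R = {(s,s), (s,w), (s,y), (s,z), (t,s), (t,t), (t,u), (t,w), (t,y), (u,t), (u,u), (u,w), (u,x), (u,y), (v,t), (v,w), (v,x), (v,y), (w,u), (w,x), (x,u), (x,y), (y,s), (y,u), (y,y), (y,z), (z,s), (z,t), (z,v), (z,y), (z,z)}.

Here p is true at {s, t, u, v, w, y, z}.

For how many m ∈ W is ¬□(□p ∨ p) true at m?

0

s: □(□p ∨ p) is T. ✗
t: □(□p ∨ p) is T. ✗
u: □(□p ∨ p) is T. ✗
v: □(□p ∨ p) is T. ✗
w: □(□p ∨ p) is T. ✗
x: □(□p ∨ p) is T. ✗
y: □(□p ∨ p) is T. ✗
z: □(□p ∨ p) is T. ✗
Satisfying worlds: ∅.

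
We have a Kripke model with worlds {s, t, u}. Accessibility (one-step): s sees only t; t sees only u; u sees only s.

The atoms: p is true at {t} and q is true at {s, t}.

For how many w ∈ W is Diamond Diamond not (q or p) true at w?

1

s: successors {t}; Diamond not (q or p) there: t:T. ✓
t: successors {u}; Diamond not (q or p) there: u:F. ✗
u: successors {s}; Diamond not (q or p) there: s:F. ✗
Satisfying worlds: {s}.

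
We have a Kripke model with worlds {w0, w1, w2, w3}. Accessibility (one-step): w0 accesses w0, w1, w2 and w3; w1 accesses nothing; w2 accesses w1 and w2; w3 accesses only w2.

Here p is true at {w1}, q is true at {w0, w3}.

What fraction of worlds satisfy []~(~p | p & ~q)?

1/4

w0: successors {w0, w1, w2, w3}; ~(~p | p & ~q) there: w0:F, w1:F, w2:F, w3:F. ✗
w1: no successors, so []~(~p | p & ~q) holds vacuously. ✓
w2: successors {w1, w2}; ~(~p | p & ~q) there: w1:F, w2:F. ✗
w3: successors {w2}; ~(~p | p & ~q) there: w2:F. ✗
That's 1 of 4 worlds, so 1/4.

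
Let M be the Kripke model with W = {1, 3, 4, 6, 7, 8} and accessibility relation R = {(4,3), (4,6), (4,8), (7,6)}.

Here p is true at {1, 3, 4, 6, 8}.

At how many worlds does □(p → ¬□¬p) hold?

1: no successors, so □(p → ¬□¬p) holds vacuously. ✓
3: no successors, so □(p → ¬□¬p) holds vacuously. ✓
4: successors {3, 6, 8}; p → ¬□¬p there: 3:F, 6:F, 8:F. ✗
6: no successors, so □(p → ¬□¬p) holds vacuously. ✓
7: successors {6}; p → ¬□¬p there: 6:F. ✗
8: no successors, so □(p → ¬□¬p) holds vacuously. ✓
Satisfying worlds: {1, 3, 6, 8}.

4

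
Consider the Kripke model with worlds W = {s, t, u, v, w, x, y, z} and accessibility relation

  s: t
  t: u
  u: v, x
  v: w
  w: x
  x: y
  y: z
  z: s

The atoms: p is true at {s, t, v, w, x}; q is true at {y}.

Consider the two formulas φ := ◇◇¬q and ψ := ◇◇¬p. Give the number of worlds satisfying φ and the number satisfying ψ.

For ◇◇¬q:
s: successors {t}; ◇¬q there: t:T. ✓
t: successors {u}; ◇¬q there: u:T. ✓
u: successors {v, x}; ◇¬q there: v:T, x:F. ✓
v: successors {w}; ◇¬q there: w:T. ✓
w: successors {x}; ◇¬q there: x:F. ✗
x: successors {y}; ◇¬q there: y:T. ✓
y: successors {z}; ◇¬q there: z:T. ✓
z: successors {s}; ◇¬q there: s:T. ✓
— 7 worlds.
For ◇◇¬p:
s: successors {t}; ◇¬p there: t:T. ✓
t: successors {u}; ◇¬p there: u:F. ✗
u: successors {v, x}; ◇¬p there: v:F, x:T. ✓
v: successors {w}; ◇¬p there: w:F. ✗
w: successors {x}; ◇¬p there: x:T. ✓
x: successors {y}; ◇¬p there: y:T. ✓
y: successors {z}; ◇¬p there: z:F. ✗
z: successors {s}; ◇¬p there: s:F. ✗
— 4 worlds.

7 and 4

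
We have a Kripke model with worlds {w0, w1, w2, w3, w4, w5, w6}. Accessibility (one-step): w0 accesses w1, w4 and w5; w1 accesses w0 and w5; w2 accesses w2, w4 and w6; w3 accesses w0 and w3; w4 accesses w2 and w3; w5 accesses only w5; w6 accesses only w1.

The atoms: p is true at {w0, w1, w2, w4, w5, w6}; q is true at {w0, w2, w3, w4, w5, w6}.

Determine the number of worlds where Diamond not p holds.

2

w0: successors {w1, w4, w5}; not p there: w1:F, w4:F, w5:F. ✗
w1: successors {w0, w5}; not p there: w0:F, w5:F. ✗
w2: successors {w2, w4, w6}; not p there: w2:F, w4:F, w6:F. ✗
w3: successors {w0, w3}; not p there: w0:F, w3:T. ✓
w4: successors {w2, w3}; not p there: w2:F, w3:T. ✓
w5: successors {w5}; not p there: w5:F. ✗
w6: successors {w1}; not p there: w1:F. ✗
Satisfying worlds: {w3, w4}.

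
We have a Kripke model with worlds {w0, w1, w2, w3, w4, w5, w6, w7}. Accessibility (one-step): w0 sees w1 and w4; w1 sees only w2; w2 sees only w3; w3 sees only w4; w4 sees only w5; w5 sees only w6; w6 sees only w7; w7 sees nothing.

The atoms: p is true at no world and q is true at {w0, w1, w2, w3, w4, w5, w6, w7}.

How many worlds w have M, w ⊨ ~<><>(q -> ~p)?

2

w0: <><>(q -> ~p) is T. ✗
w1: <><>(q -> ~p) is T. ✗
w2: <><>(q -> ~p) is T. ✗
w3: <><>(q -> ~p) is T. ✗
w4: <><>(q -> ~p) is T. ✗
w5: <><>(q -> ~p) is T. ✗
w6: <><>(q -> ~p) is F. ✓
w7: <><>(q -> ~p) is F. ✓
Satisfying worlds: {w6, w7}.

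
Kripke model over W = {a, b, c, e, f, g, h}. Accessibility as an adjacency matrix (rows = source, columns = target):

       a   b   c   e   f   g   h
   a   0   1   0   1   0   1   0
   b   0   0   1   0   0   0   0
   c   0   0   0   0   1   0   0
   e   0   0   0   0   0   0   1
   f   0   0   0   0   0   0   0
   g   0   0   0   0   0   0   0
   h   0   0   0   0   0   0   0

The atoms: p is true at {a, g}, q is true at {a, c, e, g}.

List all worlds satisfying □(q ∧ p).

{f, g, h}

a: successors {b, e, g}; q ∧ p there: b:F, e:F, g:T. ✗
b: successors {c}; q ∧ p there: c:F. ✗
c: successors {f}; q ∧ p there: f:F. ✗
e: successors {h}; q ∧ p there: h:F. ✗
f: no successors, so □(q ∧ p) holds vacuously. ✓
g: no successors, so □(q ∧ p) holds vacuously. ✓
h: no successors, so □(q ∧ p) holds vacuously. ✓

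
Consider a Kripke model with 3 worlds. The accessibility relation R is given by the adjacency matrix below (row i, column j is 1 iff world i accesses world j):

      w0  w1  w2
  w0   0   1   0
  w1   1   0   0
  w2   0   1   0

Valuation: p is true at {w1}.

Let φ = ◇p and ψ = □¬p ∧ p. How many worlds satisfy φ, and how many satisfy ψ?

For ◇p:
w0: successors {w1}; p there: w1:T. ✓
w1: successors {w0}; p there: w0:F. ✗
w2: successors {w1}; p there: w1:T. ✓
— 2 worlds.
For □¬p ∧ p:
w0: □¬p is F, p is F. ✗
w1: □¬p is T, p is T. ✓
w2: □¬p is F, p is F. ✗
— 1 world.

2 and 1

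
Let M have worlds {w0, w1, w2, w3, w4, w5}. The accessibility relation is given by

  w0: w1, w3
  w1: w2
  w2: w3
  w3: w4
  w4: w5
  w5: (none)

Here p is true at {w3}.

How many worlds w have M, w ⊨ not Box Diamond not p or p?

3

w0: not Box Diamond not p is F, p is F. ✗
w1: not Box Diamond not p is T, p is F. ✓
w2: not Box Diamond not p is F, p is F. ✗
w3: not Box Diamond not p is F, p is T. ✓
w4: not Box Diamond not p is T, p is F. ✓
w5: not Box Diamond not p is F, p is F. ✗
Satisfying worlds: {w1, w3, w4}.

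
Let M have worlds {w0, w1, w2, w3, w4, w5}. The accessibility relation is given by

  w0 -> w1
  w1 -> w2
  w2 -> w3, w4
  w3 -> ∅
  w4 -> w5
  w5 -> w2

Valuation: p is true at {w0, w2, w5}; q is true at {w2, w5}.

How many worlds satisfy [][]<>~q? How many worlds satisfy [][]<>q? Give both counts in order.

For [][]<>~q:
w0: successors {w1}; []<>~q there: w1:T. ✓
w1: successors {w2}; []<>~q there: w2:F. ✗
w2: successors {w3, w4}; []<>~q there: w3:T, w4:F. ✗
w3: no successors, so [][]<>~q holds vacuously. ✓
w4: successors {w5}; []<>~q there: w5:T. ✓
w5: successors {w2}; []<>~q there: w2:F. ✗
— 3 worlds.
For [][]<>q:
w0: successors {w1}; []<>q there: w1:F. ✗
w1: successors {w2}; []<>q there: w2:F. ✗
w2: successors {w3, w4}; []<>q there: w3:T, w4:T. ✓
w3: no successors, so [][]<>q holds vacuously. ✓
w4: successors {w5}; []<>q there: w5:F. ✗
w5: successors {w2}; []<>q there: w2:F. ✗
— 2 worlds.

3 and 2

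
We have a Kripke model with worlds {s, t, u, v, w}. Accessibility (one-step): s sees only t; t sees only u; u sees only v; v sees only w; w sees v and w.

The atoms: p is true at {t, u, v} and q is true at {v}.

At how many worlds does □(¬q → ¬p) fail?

2

s: successors {t}; ¬q → ¬p there: t:F. ✗
t: successors {u}; ¬q → ¬p there: u:F. ✗
u: successors {v}; ¬q → ¬p there: v:T. ✓
v: successors {w}; ¬q → ¬p there: w:T. ✓
w: successors {v, w}; ¬q → ¬p there: v:T, w:T. ✓
Satisfying worlds: {u, v, w}.
So □(¬q → ¬p) fails at the other 2 worlds.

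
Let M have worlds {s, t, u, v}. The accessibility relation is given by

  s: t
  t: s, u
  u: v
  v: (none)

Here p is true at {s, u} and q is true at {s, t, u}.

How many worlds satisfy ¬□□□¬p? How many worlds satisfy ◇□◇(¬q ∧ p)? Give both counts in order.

For ¬□□□¬p:
s: □□□¬p is T. ✗
t: □□□¬p is F. ✓
u: □□□¬p is T. ✗
v: □□□¬p is T. ✗
— 1 world.
For ◇□◇(¬q ∧ p):
s: successors {t}; □◇(¬q ∧ p) there: t:F. ✗
t: successors {s, u}; □◇(¬q ∧ p) there: s:F, u:F. ✗
u: successors {v}; □◇(¬q ∧ p) there: v:T. ✓
v: no successors, so ◇□◇(¬q ∧ p) fails. ✗
— 1 world.

1 and 1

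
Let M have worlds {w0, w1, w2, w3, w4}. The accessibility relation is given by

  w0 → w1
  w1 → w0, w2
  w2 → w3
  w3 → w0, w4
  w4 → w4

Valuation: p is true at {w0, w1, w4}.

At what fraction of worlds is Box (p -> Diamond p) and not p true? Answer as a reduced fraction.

2/5

w0: Box (p -> Diamond p) is T, not p is F. ✗
w1: Box (p -> Diamond p) is T, not p is F. ✗
w2: Box (p -> Diamond p) is T, not p is T. ✓
w3: Box (p -> Diamond p) is T, not p is T. ✓
w4: Box (p -> Diamond p) is T, not p is F. ✗
That's 2 of 5 worlds, so 2/5.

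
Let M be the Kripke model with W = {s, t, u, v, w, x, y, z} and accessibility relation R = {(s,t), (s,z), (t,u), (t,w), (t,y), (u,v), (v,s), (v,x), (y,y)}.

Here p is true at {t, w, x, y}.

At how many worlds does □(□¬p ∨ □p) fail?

s: successors {t, z}; □¬p ∨ □p there: t:F, z:T. ✗
t: successors {u, w, y}; □¬p ∨ □p there: u:T, w:T, y:T. ✓
u: successors {v}; □¬p ∨ □p there: v:F. ✗
v: successors {s, x}; □¬p ∨ □p there: s:F, x:T. ✗
w: no successors, so □(□¬p ∨ □p) holds vacuously. ✓
x: no successors, so □(□¬p ∨ □p) holds vacuously. ✓
y: successors {y}; □¬p ∨ □p there: y:T. ✓
z: no successors, so □(□¬p ∨ □p) holds vacuously. ✓
Satisfying worlds: {t, w, x, y, z}.
So □(□¬p ∨ □p) fails at the other 3 worlds.

3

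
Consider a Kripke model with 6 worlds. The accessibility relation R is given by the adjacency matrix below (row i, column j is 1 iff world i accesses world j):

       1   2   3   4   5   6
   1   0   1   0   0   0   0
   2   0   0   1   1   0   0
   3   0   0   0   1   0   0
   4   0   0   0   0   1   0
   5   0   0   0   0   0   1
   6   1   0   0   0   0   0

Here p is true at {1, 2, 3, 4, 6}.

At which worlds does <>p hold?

{1, 2, 3, 5, 6}

1: successors {2}; p there: 2:T. ✓
2: successors {3, 4}; p there: 3:T, 4:T. ✓
3: successors {4}; p there: 4:T. ✓
4: successors {5}; p there: 5:F. ✗
5: successors {6}; p there: 6:T. ✓
6: successors {1}; p there: 1:T. ✓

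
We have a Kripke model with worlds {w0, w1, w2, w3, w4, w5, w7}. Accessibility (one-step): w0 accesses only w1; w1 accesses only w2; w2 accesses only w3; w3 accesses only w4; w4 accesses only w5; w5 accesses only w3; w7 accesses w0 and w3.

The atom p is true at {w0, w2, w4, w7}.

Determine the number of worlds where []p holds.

2

w0: successors {w1}; p there: w1:F. ✗
w1: successors {w2}; p there: w2:T. ✓
w2: successors {w3}; p there: w3:F. ✗
w3: successors {w4}; p there: w4:T. ✓
w4: successors {w5}; p there: w5:F. ✗
w5: successors {w3}; p there: w3:F. ✗
w7: successors {w0, w3}; p there: w0:T, w3:F. ✗
Satisfying worlds: {w1, w3}.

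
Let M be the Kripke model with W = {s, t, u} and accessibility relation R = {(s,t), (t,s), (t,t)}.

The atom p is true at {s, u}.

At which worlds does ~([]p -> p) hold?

s: []p -> p is T. ✗
t: []p -> p is T. ✗
u: []p -> p is T. ✗

∅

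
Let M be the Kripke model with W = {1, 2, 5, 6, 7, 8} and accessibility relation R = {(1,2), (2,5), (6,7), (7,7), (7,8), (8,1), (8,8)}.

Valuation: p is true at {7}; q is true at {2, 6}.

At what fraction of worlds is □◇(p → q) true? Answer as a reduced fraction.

5/6

1: successors {2}; ◇(p → q) there: 2:T. ✓
2: successors {5}; ◇(p → q) there: 5:F. ✗
5: no successors, so □◇(p → q) holds vacuously. ✓
6: successors {7}; ◇(p → q) there: 7:T. ✓
7: successors {7, 8}; ◇(p → q) there: 7:T, 8:T. ✓
8: successors {1, 8}; ◇(p → q) there: 1:T, 8:T. ✓
That's 5 of 6 worlds, so 5/6.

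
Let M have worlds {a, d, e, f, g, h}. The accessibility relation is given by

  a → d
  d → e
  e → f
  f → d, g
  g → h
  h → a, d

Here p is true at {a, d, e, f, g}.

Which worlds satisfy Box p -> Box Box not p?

{g}

a: Box p is T, Box Box not p is F. ✗
d: Box p is T, Box Box not p is F. ✗
e: Box p is T, Box Box not p is F. ✗
f: Box p is T, Box Box not p is F. ✗
g: Box p is F, Box Box not p is F. ✓
h: Box p is T, Box Box not p is F. ✗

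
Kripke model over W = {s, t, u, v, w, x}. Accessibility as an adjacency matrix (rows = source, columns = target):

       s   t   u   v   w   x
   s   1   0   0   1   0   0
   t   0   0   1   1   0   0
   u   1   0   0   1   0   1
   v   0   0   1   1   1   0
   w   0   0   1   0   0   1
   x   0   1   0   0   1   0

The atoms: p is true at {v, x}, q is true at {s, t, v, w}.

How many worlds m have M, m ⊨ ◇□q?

3

s: successors {s, v}; □q there: s:T, v:F. ✓
t: successors {u, v}; □q there: u:F, v:F. ✗
u: successors {s, v, x}; □q there: s:T, v:F, x:T. ✓
v: successors {u, v, w}; □q there: u:F, v:F, w:F. ✗
w: successors {u, x}; □q there: u:F, x:T. ✓
x: successors {t, w}; □q there: t:F, w:F. ✗
Satisfying worlds: {s, u, w}.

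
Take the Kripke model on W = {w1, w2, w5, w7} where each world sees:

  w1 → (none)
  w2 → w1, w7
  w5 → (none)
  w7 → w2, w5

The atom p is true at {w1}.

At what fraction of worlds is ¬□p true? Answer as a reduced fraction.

1/2

w1: □p is T. ✗
w2: □p is F. ✓
w5: □p is T. ✗
w7: □p is F. ✓
That's 2 of 4 worlds, so 2/4 = 1/2.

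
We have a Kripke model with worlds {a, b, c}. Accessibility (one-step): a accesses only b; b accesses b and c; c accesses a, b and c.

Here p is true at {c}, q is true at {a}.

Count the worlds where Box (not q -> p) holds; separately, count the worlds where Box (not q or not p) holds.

For Box (not q -> p):
a: successors {b}; not q -> p there: b:F. ✗
b: successors {b, c}; not q -> p there: b:F, c:T. ✗
c: successors {a, b, c}; not q -> p there: a:T, b:F, c:T. ✗
— 0 worlds.
For Box (not q or not p):
a: successors {b}; not q or not p there: b:T. ✓
b: successors {b, c}; not q or not p there: b:T, c:T. ✓
c: successors {a, b, c}; not q or not p there: a:T, b:T, c:T. ✓
— 3 worlds.

0 and 3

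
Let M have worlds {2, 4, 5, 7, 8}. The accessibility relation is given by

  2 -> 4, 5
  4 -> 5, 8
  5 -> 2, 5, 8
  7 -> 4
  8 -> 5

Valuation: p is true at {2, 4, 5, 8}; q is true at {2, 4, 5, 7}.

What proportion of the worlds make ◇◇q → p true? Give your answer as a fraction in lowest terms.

2: ◇◇q is T, p is T. ✓
4: ◇◇q is T, p is T. ✓
5: ◇◇q is T, p is T. ✓
7: ◇◇q is T, p is F. ✗
8: ◇◇q is T, p is T. ✓
That's 4 of 5 worlds, so 4/5.

4/5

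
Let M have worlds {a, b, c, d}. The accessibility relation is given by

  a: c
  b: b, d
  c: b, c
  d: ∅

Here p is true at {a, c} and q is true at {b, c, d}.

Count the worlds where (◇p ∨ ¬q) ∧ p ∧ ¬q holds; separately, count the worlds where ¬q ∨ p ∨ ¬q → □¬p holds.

For (◇p ∨ ¬q) ∧ p ∧ ¬q:
a: ◇p ∨ ¬q is T, p ∧ ¬q is T. ✓
b: ◇p ∨ ¬q is F, p ∧ ¬q is F. ✗
c: ◇p ∨ ¬q is T, p ∧ ¬q is F. ✗
d: ◇p ∨ ¬q is F, p ∧ ¬q is F. ✗
— 1 world.
For ¬q ∨ p ∨ ¬q → □¬p:
a: ¬q ∨ p ∨ ¬q is T, □¬p is F. ✗
b: ¬q ∨ p ∨ ¬q is F, □¬p is T. ✓
c: ¬q ∨ p ∨ ¬q is T, □¬p is F. ✗
d: ¬q ∨ p ∨ ¬q is F, □¬p is T. ✓
— 2 worlds.

1 and 2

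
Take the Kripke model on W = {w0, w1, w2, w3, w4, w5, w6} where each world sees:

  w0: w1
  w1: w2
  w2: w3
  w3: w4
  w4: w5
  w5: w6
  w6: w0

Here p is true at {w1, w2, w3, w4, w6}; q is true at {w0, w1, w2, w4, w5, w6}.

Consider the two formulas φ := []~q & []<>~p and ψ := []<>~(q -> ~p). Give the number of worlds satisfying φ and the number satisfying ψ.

For []~q & []<>~p:
w0: []~q is F, []<>~p is F. ✗
w1: []~q is F, []<>~p is F. ✗
w2: []~q is T, []<>~p is F. ✗
w3: []~q is F, []<>~p is T. ✗
w4: []~q is F, []<>~p is F. ✗
w5: []~q is F, []<>~p is T. ✗
w6: []~q is F, []<>~p is F. ✗
— 0 worlds.
For []<>~(q -> ~p):
w0: successors {w1}; <>~(q -> ~p) there: w1:T. ✓
w1: successors {w2}; <>~(q -> ~p) there: w2:F. ✗
w2: successors {w3}; <>~(q -> ~p) there: w3:T. ✓
w3: successors {w4}; <>~(q -> ~p) there: w4:F. ✗
w4: successors {w5}; <>~(q -> ~p) there: w5:T. ✓
w5: successors {w6}; <>~(q -> ~p) there: w6:F. ✗
w6: successors {w0}; <>~(q -> ~p) there: w0:T. ✓
— 4 worlds.

0 and 4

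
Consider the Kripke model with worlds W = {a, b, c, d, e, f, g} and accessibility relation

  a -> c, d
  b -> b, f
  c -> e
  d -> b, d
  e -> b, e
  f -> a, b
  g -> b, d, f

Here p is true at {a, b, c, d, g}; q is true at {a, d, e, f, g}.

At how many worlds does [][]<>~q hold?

a: successors {c, d}; []<>~q there: c:T, d:T. ✓
b: successors {b, f}; []<>~q there: b:T, f:T. ✓
c: successors {e}; []<>~q there: e:T. ✓
d: successors {b, d}; []<>~q there: b:T, d:T. ✓
e: successors {b, e}; []<>~q there: b:T, e:T. ✓
f: successors {a, b}; []<>~q there: a:F, b:T. ✗
g: successors {b, d, f}; []<>~q there: b:T, d:T, f:T. ✓
Satisfying worlds: {a, b, c, d, e, g}.

6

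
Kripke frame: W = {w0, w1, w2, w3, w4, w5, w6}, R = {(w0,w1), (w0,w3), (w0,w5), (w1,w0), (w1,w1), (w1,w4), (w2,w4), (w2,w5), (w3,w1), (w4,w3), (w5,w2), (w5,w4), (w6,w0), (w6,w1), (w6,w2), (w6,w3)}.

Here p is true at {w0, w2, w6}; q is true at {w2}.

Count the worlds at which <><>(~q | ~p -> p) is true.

5

w0: successors {w1, w3, w5}; <>(~q | ~p -> p) there: w1:T, w3:F, w5:T. ✓
w1: successors {w0, w1, w4}; <>(~q | ~p -> p) there: w0:F, w1:T, w4:F. ✓
w2: successors {w4, w5}; <>(~q | ~p -> p) there: w4:F, w5:T. ✓
w3: successors {w1}; <>(~q | ~p -> p) there: w1:T. ✓
w4: successors {w3}; <>(~q | ~p -> p) there: w3:F. ✗
w5: successors {w2, w4}; <>(~q | ~p -> p) there: w2:F, w4:F. ✗
w6: successors {w0, w1, w2, w3}; <>(~q | ~p -> p) there: w0:F, w1:T, w2:F, w3:F. ✓
Satisfying worlds: {w0, w1, w2, w3, w6}.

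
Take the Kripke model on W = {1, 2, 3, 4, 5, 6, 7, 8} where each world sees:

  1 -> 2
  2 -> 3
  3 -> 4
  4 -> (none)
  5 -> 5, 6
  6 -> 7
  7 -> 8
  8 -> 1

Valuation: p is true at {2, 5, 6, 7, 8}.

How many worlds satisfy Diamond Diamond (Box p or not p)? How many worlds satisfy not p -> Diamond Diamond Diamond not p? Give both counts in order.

4 and 6

For Diamond Diamond (Box p or not p):
1: successors {2}; Diamond (Box p or not p) there: 2:T. ✓
2: successors {3}; Diamond (Box p or not p) there: 3:T. ✓
3: successors {4}; Diamond (Box p or not p) there: 4:F. ✗
4: no successors, so Diamond Diamond (Box p or not p) fails. ✗
5: successors {5, 6}; Diamond (Box p or not p) there: 5:T, 6:T. ✓
6: successors {7}; Diamond (Box p or not p) there: 7:F. ✗
7: successors {8}; Diamond (Box p or not p) there: 8:T. ✓
8: successors {1}; Diamond (Box p or not p) there: 1:F. ✗
— 4 worlds.
For not p -> Diamond Diamond Diamond not p:
1: not p is T, Diamond Diamond Diamond not p is T. ✓
2: not p is F, Diamond Diamond Diamond not p is F. ✓
3: not p is T, Diamond Diamond Diamond not p is F. ✗
4: not p is T, Diamond Diamond Diamond not p is F. ✗
5: not p is F, Diamond Diamond Diamond not p is F. ✓
6: not p is F, Diamond Diamond Diamond not p is T. ✓
7: not p is F, Diamond Diamond Diamond not p is F. ✓
8: not p is F, Diamond Diamond Diamond not p is T. ✓
— 6 worlds.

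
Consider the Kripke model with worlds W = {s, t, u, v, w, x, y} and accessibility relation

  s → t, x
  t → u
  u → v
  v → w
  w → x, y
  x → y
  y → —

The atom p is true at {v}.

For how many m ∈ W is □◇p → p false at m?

2

s: □◇p is F, p is F. ✓
t: □◇p is T, p is F. ✗
u: □◇p is F, p is F. ✓
v: □◇p is F, p is T. ✓
w: □◇p is F, p is F. ✓
x: □◇p is F, p is F. ✓
y: □◇p is T, p is F. ✗
Satisfying worlds: {s, u, v, w, x}.
So □◇p → p fails at the other 2 worlds.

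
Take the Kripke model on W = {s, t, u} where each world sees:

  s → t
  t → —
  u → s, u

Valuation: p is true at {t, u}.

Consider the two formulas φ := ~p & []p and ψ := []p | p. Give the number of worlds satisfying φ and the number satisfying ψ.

1 and 3

For ~p & []p:
s: ~p is T, []p is T. ✓
t: ~p is F, []p is T. ✗
u: ~p is F, []p is F. ✗
— 1 world.
For []p | p:
s: []p is T, p is F. ✓
t: []p is T, p is T. ✓
u: []p is F, p is T. ✓
— 3 worlds.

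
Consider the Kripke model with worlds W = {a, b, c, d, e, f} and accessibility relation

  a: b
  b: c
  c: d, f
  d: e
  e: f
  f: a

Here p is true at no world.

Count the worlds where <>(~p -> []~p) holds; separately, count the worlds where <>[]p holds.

6 and 0

For <>(~p -> []~p):
a: successors {b}; ~p -> []~p there: b:T. ✓
b: successors {c}; ~p -> []~p there: c:T. ✓
c: successors {d, f}; ~p -> []~p there: d:T, f:T. ✓
d: successors {e}; ~p -> []~p there: e:T. ✓
e: successors {f}; ~p -> []~p there: f:T. ✓
f: successors {a}; ~p -> []~p there: a:T. ✓
— 6 worlds.
For <>[]p:
a: successors {b}; []p there: b:F. ✗
b: successors {c}; []p there: c:F. ✗
c: successors {d, f}; []p there: d:F, f:F. ✗
d: successors {e}; []p there: e:F. ✗
e: successors {f}; []p there: f:F. ✗
f: successors {a}; []p there: a:F. ✗
— 0 worlds.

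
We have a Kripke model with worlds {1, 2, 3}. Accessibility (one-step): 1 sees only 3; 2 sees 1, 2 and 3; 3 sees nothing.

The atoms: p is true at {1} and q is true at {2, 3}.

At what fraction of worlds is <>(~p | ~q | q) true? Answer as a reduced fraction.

2/3

1: successors {3}; ~p | ~q | q there: 3:T. ✓
2: successors {1, 2, 3}; ~p | ~q | q there: 1:T, 2:T, 3:T. ✓
3: no successors, so <>(~p | ~q | q) fails. ✗
That's 2 of 3 worlds, so 2/3.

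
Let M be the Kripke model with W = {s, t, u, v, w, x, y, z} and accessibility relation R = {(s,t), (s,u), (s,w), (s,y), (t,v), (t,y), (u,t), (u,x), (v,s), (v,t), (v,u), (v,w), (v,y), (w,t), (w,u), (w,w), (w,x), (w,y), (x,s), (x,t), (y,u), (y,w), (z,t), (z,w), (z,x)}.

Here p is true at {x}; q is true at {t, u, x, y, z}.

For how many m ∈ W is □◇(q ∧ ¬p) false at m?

s: successors {t, u, w, y}; ◇(q ∧ ¬p) there: t:T, u:T, w:T, y:T. ✓
t: successors {v, y}; ◇(q ∧ ¬p) there: v:T, y:T. ✓
u: successors {t, x}; ◇(q ∧ ¬p) there: t:T, x:T. ✓
v: successors {s, t, u, w, y}; ◇(q ∧ ¬p) there: s:T, t:T, u:T, w:T, y:T. ✓
w: successors {t, u, w, x, y}; ◇(q ∧ ¬p) there: t:T, u:T, w:T, x:T, y:T. ✓
x: successors {s, t}; ◇(q ∧ ¬p) there: s:T, t:T. ✓
y: successors {u, w}; ◇(q ∧ ¬p) there: u:T, w:T. ✓
z: successors {t, w, x}; ◇(q ∧ ¬p) there: t:T, w:T, x:T. ✓
Satisfying worlds: {s, t, u, v, w, x, y, z}.
So □◇(q ∧ ¬p) fails at the other 0 worlds.

0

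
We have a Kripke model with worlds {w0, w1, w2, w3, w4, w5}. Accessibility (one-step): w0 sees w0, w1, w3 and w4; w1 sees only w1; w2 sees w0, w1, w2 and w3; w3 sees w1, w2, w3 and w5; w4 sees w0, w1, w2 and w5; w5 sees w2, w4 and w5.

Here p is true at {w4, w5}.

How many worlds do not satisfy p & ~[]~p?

w0: p is F, ~[]~p is T. ✗
w1: p is F, ~[]~p is F. ✗
w2: p is F, ~[]~p is F. ✗
w3: p is F, ~[]~p is T. ✗
w4: p is T, ~[]~p is T. ✓
w5: p is T, ~[]~p is T. ✓
Satisfying worlds: {w4, w5}.
So p & ~[]~p fails at the other 4 worlds.

4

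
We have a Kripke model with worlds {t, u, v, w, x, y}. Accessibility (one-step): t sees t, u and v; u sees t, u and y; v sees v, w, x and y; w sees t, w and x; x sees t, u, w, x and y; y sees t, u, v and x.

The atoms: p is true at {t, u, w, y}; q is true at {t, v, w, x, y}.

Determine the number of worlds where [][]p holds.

0

t: successors {t, u, v}; []p there: t:F, u:T, v:F. ✗
u: successors {t, u, y}; []p there: t:F, u:T, y:F. ✗
v: successors {v, w, x, y}; []p there: v:F, w:F, x:F, y:F. ✗
w: successors {t, w, x}; []p there: t:F, w:F, x:F. ✗
x: successors {t, u, w, x, y}; []p there: t:F, u:T, w:F, x:F, y:F. ✗
y: successors {t, u, v, x}; []p there: t:F, u:T, v:F, x:F. ✗
Satisfying worlds: ∅.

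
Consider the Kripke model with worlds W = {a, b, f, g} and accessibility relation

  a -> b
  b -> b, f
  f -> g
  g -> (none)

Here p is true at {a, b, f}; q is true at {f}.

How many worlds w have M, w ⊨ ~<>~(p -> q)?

a: <>~(p -> q) is T. ✗
b: <>~(p -> q) is T. ✗
f: <>~(p -> q) is F. ✓
g: <>~(p -> q) is F. ✓
Satisfying worlds: {f, g}.

2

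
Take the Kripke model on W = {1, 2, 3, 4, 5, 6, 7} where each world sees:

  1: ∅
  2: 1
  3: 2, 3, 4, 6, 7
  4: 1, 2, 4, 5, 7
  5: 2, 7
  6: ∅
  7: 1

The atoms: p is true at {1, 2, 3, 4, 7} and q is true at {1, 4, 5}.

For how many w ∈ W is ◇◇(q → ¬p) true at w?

2

1: no successors, so ◇◇(q → ¬p) fails. ✗
2: successors {1}; ◇(q → ¬p) there: 1:F. ✗
3: successors {2, 3, 4, 6, 7}; ◇(q → ¬p) there: 2:F, 3:T, 4:T, 6:F, 7:F. ✓
4: successors {1, 2, 4, 5, 7}; ◇(q → ¬p) there: 1:F, 2:F, 4:T, 5:T, 7:F. ✓
5: successors {2, 7}; ◇(q → ¬p) there: 2:F, 7:F. ✗
6: no successors, so ◇◇(q → ¬p) fails. ✗
7: successors {1}; ◇(q → ¬p) there: 1:F. ✗
Satisfying worlds: {3, 4}.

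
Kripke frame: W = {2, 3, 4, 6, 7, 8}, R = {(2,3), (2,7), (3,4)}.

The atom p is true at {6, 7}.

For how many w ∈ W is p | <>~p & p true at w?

2

2: p is F, <>~p & p is F. ✗
3: p is F, <>~p & p is F. ✗
4: p is F, <>~p & p is F. ✗
6: p is T, <>~p & p is F. ✓
7: p is T, <>~p & p is F. ✓
8: p is F, <>~p & p is F. ✗
Satisfying worlds: {6, 7}.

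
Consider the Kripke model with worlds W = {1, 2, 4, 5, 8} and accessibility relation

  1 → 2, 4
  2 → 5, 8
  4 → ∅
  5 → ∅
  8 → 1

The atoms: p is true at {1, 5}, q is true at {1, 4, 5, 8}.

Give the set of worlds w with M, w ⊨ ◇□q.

{1, 2}

1: successors {2, 4}; □q there: 2:T, 4:T. ✓
2: successors {5, 8}; □q there: 5:T, 8:T. ✓
4: no successors, so ◇□q fails. ✗
5: no successors, so ◇□q fails. ✗
8: successors {1}; □q there: 1:F. ✗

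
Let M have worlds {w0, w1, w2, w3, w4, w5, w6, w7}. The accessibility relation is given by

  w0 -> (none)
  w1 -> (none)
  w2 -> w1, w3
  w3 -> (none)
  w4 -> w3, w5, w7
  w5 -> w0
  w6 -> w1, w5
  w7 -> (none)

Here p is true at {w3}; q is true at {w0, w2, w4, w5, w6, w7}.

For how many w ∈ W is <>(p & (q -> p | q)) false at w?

6

w0: no successors, so <>(p & (q -> p | q)) fails. ✗
w1: no successors, so <>(p & (q -> p | q)) fails. ✗
w2: successors {w1, w3}; p & (q -> p | q) there: w1:F, w3:T. ✓
w3: no successors, so <>(p & (q -> p | q)) fails. ✗
w4: successors {w3, w5, w7}; p & (q -> p | q) there: w3:T, w5:F, w7:F. ✓
w5: successors {w0}; p & (q -> p | q) there: w0:F. ✗
w6: successors {w1, w5}; p & (q -> p | q) there: w1:F, w5:F. ✗
w7: no successors, so <>(p & (q -> p | q)) fails. ✗
Satisfying worlds: {w2, w4}.
So <>(p & (q -> p | q)) fails at the other 6 worlds.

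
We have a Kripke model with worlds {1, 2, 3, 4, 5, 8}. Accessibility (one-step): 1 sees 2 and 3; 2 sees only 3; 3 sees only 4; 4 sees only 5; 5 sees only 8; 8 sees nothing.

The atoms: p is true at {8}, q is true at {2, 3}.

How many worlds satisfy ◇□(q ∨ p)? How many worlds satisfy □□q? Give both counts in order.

For ◇□(q ∨ p):
1: successors {2, 3}; □(q ∨ p) there: 2:T, 3:F. ✓
2: successors {3}; □(q ∨ p) there: 3:F. ✗
3: successors {4}; □(q ∨ p) there: 4:F. ✗
4: successors {5}; □(q ∨ p) there: 5:T. ✓
5: successors {8}; □(q ∨ p) there: 8:T. ✓
8: no successors, so ◇□(q ∨ p) fails. ✗
— 3 worlds.
For □□q:
1: successors {2, 3}; □q there: 2:T, 3:F. ✗
2: successors {3}; □q there: 3:F. ✗
3: successors {4}; □q there: 4:F. ✗
4: successors {5}; □q there: 5:F. ✗
5: successors {8}; □q there: 8:T. ✓
8: no successors, so □□q holds vacuously. ✓
— 2 worlds.

3 and 2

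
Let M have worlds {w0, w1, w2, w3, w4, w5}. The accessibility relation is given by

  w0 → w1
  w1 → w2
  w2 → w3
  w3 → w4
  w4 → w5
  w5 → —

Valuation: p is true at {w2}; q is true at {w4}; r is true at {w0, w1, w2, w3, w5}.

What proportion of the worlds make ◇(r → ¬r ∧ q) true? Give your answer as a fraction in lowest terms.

1/6

w0: successors {w1}; r → ¬r ∧ q there: w1:F. ✗
w1: successors {w2}; r → ¬r ∧ q there: w2:F. ✗
w2: successors {w3}; r → ¬r ∧ q there: w3:F. ✗
w3: successors {w4}; r → ¬r ∧ q there: w4:T. ✓
w4: successors {w5}; r → ¬r ∧ q there: w5:F. ✗
w5: no successors, so ◇(r → ¬r ∧ q) fails. ✗
That's 1 of 6 worlds, so 1/6.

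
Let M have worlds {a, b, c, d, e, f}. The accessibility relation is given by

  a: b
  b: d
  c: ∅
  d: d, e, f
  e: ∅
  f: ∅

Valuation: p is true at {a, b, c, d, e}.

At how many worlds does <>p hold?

a: successors {b}; p there: b:T. ✓
b: successors {d}; p there: d:T. ✓
c: no successors, so <>p fails. ✗
d: successors {d, e, f}; p there: d:T, e:T, f:F. ✓
e: no successors, so <>p fails. ✗
f: no successors, so <>p fails. ✗
Satisfying worlds: {a, b, d}.

3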